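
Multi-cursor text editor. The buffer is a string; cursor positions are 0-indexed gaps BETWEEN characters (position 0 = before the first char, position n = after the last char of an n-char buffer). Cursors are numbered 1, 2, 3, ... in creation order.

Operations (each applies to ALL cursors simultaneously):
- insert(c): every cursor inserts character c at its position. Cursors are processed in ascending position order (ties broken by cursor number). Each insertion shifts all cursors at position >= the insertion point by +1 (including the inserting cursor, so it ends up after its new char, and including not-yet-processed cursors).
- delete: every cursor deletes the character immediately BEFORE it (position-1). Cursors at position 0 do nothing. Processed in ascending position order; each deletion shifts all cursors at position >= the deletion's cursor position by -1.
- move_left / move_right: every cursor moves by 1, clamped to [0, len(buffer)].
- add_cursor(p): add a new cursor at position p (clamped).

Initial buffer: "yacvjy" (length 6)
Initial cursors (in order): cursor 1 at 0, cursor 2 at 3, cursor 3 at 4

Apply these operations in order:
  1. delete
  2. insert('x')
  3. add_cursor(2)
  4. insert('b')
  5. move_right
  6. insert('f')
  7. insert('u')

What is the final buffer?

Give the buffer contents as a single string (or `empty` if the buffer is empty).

After op 1 (delete): buffer="yajy" (len 4), cursors c1@0 c2@2 c3@2, authorship ....
After op 2 (insert('x')): buffer="xyaxxjy" (len 7), cursors c1@1 c2@5 c3@5, authorship 1..23..
After op 3 (add_cursor(2)): buffer="xyaxxjy" (len 7), cursors c1@1 c4@2 c2@5 c3@5, authorship 1..23..
After op 4 (insert('b')): buffer="xbybaxxbbjy" (len 11), cursors c1@2 c4@4 c2@9 c3@9, authorship 11.4.2323..
After op 5 (move_right): buffer="xbybaxxbbjy" (len 11), cursors c1@3 c4@5 c2@10 c3@10, authorship 11.4.2323..
After op 6 (insert('f')): buffer="xbyfbafxxbbjffy" (len 15), cursors c1@4 c4@7 c2@14 c3@14, authorship 11.14.42323.23.
After op 7 (insert('u')): buffer="xbyfubafuxxbbjffuuy" (len 19), cursors c1@5 c4@9 c2@18 c3@18, authorship 11.114.442323.2323.

Answer: xbyfubafuxxbbjffuuy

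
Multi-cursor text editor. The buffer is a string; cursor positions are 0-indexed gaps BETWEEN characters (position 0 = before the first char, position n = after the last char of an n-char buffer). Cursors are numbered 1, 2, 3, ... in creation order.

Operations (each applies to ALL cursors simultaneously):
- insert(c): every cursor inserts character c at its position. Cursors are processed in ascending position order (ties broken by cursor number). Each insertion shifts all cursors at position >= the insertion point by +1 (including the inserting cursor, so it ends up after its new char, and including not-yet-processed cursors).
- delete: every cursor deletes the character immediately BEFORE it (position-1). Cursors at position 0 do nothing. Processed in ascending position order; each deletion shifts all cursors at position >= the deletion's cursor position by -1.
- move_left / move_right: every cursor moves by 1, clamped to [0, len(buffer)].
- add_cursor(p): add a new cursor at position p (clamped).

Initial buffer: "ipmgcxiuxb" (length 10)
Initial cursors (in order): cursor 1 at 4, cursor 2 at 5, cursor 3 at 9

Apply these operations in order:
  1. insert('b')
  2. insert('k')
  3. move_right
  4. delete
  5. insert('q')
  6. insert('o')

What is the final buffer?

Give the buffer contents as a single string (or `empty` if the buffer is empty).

Answer: ipmgbkqobkqoiuxbkqo

Derivation:
After op 1 (insert('b')): buffer="ipmgbcbxiuxbb" (len 13), cursors c1@5 c2@7 c3@12, authorship ....1.2....3.
After op 2 (insert('k')): buffer="ipmgbkcbkxiuxbkb" (len 16), cursors c1@6 c2@9 c3@15, authorship ....11.22....33.
After op 3 (move_right): buffer="ipmgbkcbkxiuxbkb" (len 16), cursors c1@7 c2@10 c3@16, authorship ....11.22....33.
After op 4 (delete): buffer="ipmgbkbkiuxbk" (len 13), cursors c1@6 c2@8 c3@13, authorship ....1122...33
After op 5 (insert('q')): buffer="ipmgbkqbkqiuxbkq" (len 16), cursors c1@7 c2@10 c3@16, authorship ....111222...333
After op 6 (insert('o')): buffer="ipmgbkqobkqoiuxbkqo" (len 19), cursors c1@8 c2@12 c3@19, authorship ....11112222...3333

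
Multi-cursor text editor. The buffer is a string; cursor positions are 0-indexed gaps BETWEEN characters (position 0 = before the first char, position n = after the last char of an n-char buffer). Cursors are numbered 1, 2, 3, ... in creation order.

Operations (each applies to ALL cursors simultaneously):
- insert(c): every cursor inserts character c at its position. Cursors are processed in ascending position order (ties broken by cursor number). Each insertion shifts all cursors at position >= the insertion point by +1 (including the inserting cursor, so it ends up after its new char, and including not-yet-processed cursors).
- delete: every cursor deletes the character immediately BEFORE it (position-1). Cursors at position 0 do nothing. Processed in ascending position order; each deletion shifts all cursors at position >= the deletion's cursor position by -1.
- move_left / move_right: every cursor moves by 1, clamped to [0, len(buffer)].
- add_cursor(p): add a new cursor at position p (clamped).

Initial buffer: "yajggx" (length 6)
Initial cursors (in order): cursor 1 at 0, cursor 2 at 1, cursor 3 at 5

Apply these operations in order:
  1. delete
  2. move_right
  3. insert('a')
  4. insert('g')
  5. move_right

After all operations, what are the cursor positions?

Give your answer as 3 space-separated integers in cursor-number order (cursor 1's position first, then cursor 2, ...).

Answer: 6 6 10

Derivation:
After op 1 (delete): buffer="ajgx" (len 4), cursors c1@0 c2@0 c3@3, authorship ....
After op 2 (move_right): buffer="ajgx" (len 4), cursors c1@1 c2@1 c3@4, authorship ....
After op 3 (insert('a')): buffer="aaajgxa" (len 7), cursors c1@3 c2@3 c3@7, authorship .12...3
After op 4 (insert('g')): buffer="aaaggjgxag" (len 10), cursors c1@5 c2@5 c3@10, authorship .1212...33
After op 5 (move_right): buffer="aaaggjgxag" (len 10), cursors c1@6 c2@6 c3@10, authorship .1212...33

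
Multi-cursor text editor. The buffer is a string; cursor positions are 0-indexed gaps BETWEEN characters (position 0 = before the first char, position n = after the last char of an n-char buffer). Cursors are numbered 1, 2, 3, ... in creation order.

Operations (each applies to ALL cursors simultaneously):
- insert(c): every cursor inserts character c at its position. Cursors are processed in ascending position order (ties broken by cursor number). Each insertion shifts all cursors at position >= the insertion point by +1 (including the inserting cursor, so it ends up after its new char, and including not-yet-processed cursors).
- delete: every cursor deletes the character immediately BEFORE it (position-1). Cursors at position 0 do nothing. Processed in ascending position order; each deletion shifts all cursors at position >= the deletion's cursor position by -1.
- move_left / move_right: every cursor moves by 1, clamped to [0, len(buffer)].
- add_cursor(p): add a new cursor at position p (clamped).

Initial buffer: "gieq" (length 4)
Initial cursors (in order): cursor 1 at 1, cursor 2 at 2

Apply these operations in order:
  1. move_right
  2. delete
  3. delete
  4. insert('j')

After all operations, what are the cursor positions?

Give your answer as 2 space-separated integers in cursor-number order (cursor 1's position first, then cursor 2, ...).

After op 1 (move_right): buffer="gieq" (len 4), cursors c1@2 c2@3, authorship ....
After op 2 (delete): buffer="gq" (len 2), cursors c1@1 c2@1, authorship ..
After op 3 (delete): buffer="q" (len 1), cursors c1@0 c2@0, authorship .
After op 4 (insert('j')): buffer="jjq" (len 3), cursors c1@2 c2@2, authorship 12.

Answer: 2 2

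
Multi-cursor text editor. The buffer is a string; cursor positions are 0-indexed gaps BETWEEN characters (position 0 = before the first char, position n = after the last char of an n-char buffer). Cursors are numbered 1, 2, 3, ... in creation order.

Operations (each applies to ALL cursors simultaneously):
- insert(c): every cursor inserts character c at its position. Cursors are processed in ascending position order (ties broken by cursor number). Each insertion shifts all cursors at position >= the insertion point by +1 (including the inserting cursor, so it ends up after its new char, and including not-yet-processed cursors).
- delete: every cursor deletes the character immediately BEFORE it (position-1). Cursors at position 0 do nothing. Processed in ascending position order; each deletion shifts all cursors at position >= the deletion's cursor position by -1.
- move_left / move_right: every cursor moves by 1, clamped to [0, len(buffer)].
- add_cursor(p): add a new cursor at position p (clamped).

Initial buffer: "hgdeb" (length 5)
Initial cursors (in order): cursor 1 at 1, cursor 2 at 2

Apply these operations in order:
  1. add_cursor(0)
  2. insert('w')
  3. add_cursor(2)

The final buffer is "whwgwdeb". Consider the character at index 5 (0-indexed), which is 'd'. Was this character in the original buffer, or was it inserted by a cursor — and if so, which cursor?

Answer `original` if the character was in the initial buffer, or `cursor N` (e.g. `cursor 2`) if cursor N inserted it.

After op 1 (add_cursor(0)): buffer="hgdeb" (len 5), cursors c3@0 c1@1 c2@2, authorship .....
After op 2 (insert('w')): buffer="whwgwdeb" (len 8), cursors c3@1 c1@3 c2@5, authorship 3.1.2...
After op 3 (add_cursor(2)): buffer="whwgwdeb" (len 8), cursors c3@1 c4@2 c1@3 c2@5, authorship 3.1.2...
Authorship (.=original, N=cursor N): 3 . 1 . 2 . . .
Index 5: author = original

Answer: original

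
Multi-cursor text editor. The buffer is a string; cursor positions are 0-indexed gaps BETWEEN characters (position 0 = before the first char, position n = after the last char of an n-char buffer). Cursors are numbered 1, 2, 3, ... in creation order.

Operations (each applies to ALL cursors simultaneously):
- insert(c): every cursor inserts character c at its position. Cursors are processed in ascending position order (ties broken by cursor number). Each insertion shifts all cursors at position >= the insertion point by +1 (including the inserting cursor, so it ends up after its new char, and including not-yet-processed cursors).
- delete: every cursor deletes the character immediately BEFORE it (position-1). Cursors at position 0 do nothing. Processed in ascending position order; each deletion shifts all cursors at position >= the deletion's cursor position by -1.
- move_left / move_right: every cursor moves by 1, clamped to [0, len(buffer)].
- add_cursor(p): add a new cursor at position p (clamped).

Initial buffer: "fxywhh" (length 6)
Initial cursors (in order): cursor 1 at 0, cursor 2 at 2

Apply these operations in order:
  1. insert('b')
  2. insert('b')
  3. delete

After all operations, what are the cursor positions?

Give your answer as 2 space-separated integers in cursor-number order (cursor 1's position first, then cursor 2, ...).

Answer: 1 4

Derivation:
After op 1 (insert('b')): buffer="bfxbywhh" (len 8), cursors c1@1 c2@4, authorship 1..2....
After op 2 (insert('b')): buffer="bbfxbbywhh" (len 10), cursors c1@2 c2@6, authorship 11..22....
After op 3 (delete): buffer="bfxbywhh" (len 8), cursors c1@1 c2@4, authorship 1..2....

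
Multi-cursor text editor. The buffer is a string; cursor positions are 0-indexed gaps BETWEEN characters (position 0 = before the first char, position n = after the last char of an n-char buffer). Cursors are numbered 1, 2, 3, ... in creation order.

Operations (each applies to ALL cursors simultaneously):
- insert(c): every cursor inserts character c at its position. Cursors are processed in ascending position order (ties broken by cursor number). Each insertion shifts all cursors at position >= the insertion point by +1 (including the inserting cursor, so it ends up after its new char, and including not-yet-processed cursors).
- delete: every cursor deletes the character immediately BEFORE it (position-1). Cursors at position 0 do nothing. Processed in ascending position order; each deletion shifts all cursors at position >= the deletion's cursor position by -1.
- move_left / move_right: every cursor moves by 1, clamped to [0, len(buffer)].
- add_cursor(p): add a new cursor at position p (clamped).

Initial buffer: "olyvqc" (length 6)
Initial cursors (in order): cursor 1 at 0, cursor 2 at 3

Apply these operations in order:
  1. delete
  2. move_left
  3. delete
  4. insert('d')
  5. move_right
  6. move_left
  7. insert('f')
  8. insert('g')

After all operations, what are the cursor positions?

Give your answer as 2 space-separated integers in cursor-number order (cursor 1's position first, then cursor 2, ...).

Answer: 6 6

Derivation:
After op 1 (delete): buffer="olvqc" (len 5), cursors c1@0 c2@2, authorship .....
After op 2 (move_left): buffer="olvqc" (len 5), cursors c1@0 c2@1, authorship .....
After op 3 (delete): buffer="lvqc" (len 4), cursors c1@0 c2@0, authorship ....
After op 4 (insert('d')): buffer="ddlvqc" (len 6), cursors c1@2 c2@2, authorship 12....
After op 5 (move_right): buffer="ddlvqc" (len 6), cursors c1@3 c2@3, authorship 12....
After op 6 (move_left): buffer="ddlvqc" (len 6), cursors c1@2 c2@2, authorship 12....
After op 7 (insert('f')): buffer="ddfflvqc" (len 8), cursors c1@4 c2@4, authorship 1212....
After op 8 (insert('g')): buffer="ddffgglvqc" (len 10), cursors c1@6 c2@6, authorship 121212....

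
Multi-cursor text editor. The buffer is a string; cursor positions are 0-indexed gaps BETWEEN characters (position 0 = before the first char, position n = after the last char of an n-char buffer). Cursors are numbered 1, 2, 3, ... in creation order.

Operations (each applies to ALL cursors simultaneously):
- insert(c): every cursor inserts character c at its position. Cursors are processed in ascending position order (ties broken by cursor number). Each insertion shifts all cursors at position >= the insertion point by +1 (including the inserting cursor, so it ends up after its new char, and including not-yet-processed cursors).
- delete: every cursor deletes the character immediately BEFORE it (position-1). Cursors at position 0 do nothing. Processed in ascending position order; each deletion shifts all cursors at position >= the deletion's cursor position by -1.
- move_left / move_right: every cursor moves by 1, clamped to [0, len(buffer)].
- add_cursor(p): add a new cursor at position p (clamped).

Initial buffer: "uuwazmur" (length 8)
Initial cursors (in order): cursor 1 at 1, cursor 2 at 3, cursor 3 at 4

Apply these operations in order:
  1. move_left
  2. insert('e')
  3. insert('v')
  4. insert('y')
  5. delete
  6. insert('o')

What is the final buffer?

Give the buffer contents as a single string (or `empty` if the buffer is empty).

Answer: evouuevowevoazmur

Derivation:
After op 1 (move_left): buffer="uuwazmur" (len 8), cursors c1@0 c2@2 c3@3, authorship ........
After op 2 (insert('e')): buffer="euueweazmur" (len 11), cursors c1@1 c2@4 c3@6, authorship 1..2.3.....
After op 3 (insert('v')): buffer="evuuevwevazmur" (len 14), cursors c1@2 c2@6 c3@9, authorship 11..22.33.....
After op 4 (insert('y')): buffer="evyuuevywevyazmur" (len 17), cursors c1@3 c2@8 c3@12, authorship 111..222.333.....
After op 5 (delete): buffer="evuuevwevazmur" (len 14), cursors c1@2 c2@6 c3@9, authorship 11..22.33.....
After op 6 (insert('o')): buffer="evouuevowevoazmur" (len 17), cursors c1@3 c2@8 c3@12, authorship 111..222.333.....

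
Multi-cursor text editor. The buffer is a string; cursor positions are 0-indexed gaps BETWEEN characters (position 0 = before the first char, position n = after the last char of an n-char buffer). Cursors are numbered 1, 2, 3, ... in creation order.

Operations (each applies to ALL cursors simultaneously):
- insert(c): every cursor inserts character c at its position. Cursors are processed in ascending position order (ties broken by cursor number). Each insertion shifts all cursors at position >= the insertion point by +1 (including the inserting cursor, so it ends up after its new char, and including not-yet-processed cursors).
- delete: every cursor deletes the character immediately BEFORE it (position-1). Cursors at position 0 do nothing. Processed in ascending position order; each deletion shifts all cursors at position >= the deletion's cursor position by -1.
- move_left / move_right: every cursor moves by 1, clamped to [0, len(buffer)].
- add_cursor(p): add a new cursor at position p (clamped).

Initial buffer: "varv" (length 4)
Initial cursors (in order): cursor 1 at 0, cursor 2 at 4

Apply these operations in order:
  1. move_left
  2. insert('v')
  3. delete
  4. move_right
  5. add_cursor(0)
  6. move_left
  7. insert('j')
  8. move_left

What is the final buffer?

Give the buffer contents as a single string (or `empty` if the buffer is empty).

Answer: jjvarjv

Derivation:
After op 1 (move_left): buffer="varv" (len 4), cursors c1@0 c2@3, authorship ....
After op 2 (insert('v')): buffer="vvarvv" (len 6), cursors c1@1 c2@5, authorship 1...2.
After op 3 (delete): buffer="varv" (len 4), cursors c1@0 c2@3, authorship ....
After op 4 (move_right): buffer="varv" (len 4), cursors c1@1 c2@4, authorship ....
After op 5 (add_cursor(0)): buffer="varv" (len 4), cursors c3@0 c1@1 c2@4, authorship ....
After op 6 (move_left): buffer="varv" (len 4), cursors c1@0 c3@0 c2@3, authorship ....
After op 7 (insert('j')): buffer="jjvarjv" (len 7), cursors c1@2 c3@2 c2@6, authorship 13...2.
After op 8 (move_left): buffer="jjvarjv" (len 7), cursors c1@1 c3@1 c2@5, authorship 13...2.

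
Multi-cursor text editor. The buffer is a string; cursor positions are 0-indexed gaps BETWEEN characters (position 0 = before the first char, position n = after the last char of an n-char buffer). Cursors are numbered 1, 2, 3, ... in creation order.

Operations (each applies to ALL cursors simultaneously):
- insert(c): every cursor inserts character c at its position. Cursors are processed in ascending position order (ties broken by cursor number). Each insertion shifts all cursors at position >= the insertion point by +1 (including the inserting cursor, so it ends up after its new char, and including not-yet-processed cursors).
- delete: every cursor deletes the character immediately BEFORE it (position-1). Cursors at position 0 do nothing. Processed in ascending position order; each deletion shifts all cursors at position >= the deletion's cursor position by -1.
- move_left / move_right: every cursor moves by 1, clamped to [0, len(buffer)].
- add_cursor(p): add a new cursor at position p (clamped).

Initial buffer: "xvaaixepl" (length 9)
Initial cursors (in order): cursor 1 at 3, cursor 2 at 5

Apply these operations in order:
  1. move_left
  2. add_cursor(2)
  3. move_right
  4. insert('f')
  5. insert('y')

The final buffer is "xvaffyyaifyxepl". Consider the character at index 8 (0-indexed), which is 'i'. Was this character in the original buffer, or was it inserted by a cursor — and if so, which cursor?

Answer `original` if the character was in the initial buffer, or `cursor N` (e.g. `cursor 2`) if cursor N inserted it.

After op 1 (move_left): buffer="xvaaixepl" (len 9), cursors c1@2 c2@4, authorship .........
After op 2 (add_cursor(2)): buffer="xvaaixepl" (len 9), cursors c1@2 c3@2 c2@4, authorship .........
After op 3 (move_right): buffer="xvaaixepl" (len 9), cursors c1@3 c3@3 c2@5, authorship .........
After op 4 (insert('f')): buffer="xvaffaifxepl" (len 12), cursors c1@5 c3@5 c2@8, authorship ...13..2....
After op 5 (insert('y')): buffer="xvaffyyaifyxepl" (len 15), cursors c1@7 c3@7 c2@11, authorship ...1313..22....
Authorship (.=original, N=cursor N): . . . 1 3 1 3 . . 2 2 . . . .
Index 8: author = original

Answer: original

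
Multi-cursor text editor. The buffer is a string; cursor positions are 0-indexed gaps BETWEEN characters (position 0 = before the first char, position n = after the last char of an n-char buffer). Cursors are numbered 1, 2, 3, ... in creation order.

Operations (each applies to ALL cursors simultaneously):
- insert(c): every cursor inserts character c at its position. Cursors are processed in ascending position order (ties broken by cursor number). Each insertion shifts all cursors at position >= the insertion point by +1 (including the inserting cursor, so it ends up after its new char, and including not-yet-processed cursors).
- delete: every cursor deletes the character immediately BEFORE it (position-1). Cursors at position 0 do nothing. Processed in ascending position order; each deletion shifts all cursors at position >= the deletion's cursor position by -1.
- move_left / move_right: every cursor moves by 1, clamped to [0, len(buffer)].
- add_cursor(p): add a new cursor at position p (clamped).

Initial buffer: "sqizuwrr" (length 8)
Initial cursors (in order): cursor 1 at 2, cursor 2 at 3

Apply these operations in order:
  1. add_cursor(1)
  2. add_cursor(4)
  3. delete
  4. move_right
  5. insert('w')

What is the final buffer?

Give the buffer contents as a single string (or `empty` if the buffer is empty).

After op 1 (add_cursor(1)): buffer="sqizuwrr" (len 8), cursors c3@1 c1@2 c2@3, authorship ........
After op 2 (add_cursor(4)): buffer="sqizuwrr" (len 8), cursors c3@1 c1@2 c2@3 c4@4, authorship ........
After op 3 (delete): buffer="uwrr" (len 4), cursors c1@0 c2@0 c3@0 c4@0, authorship ....
After op 4 (move_right): buffer="uwrr" (len 4), cursors c1@1 c2@1 c3@1 c4@1, authorship ....
After op 5 (insert('w')): buffer="uwwwwwrr" (len 8), cursors c1@5 c2@5 c3@5 c4@5, authorship .1234...

Answer: uwwwwwrr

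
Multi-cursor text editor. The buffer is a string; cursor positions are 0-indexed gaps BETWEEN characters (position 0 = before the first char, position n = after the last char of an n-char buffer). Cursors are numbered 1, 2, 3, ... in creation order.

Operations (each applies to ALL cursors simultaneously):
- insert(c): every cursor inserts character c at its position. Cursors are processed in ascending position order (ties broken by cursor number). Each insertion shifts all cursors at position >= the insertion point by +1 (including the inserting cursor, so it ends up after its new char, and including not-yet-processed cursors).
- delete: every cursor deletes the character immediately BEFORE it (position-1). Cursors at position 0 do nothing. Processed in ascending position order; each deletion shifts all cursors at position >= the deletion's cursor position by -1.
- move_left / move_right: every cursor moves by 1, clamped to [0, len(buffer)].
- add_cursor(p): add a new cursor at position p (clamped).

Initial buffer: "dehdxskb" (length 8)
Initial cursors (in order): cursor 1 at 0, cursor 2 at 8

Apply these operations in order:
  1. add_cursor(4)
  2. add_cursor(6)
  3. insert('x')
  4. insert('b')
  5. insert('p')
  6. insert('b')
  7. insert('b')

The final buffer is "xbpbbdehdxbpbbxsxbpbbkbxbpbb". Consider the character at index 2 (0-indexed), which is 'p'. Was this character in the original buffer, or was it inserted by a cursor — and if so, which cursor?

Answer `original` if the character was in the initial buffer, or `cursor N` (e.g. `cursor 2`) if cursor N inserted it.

Answer: cursor 1

Derivation:
After op 1 (add_cursor(4)): buffer="dehdxskb" (len 8), cursors c1@0 c3@4 c2@8, authorship ........
After op 2 (add_cursor(6)): buffer="dehdxskb" (len 8), cursors c1@0 c3@4 c4@6 c2@8, authorship ........
After op 3 (insert('x')): buffer="xdehdxxsxkbx" (len 12), cursors c1@1 c3@6 c4@9 c2@12, authorship 1....3..4..2
After op 4 (insert('b')): buffer="xbdehdxbxsxbkbxb" (len 16), cursors c1@2 c3@8 c4@12 c2@16, authorship 11....33..44..22
After op 5 (insert('p')): buffer="xbpdehdxbpxsxbpkbxbp" (len 20), cursors c1@3 c3@10 c4@15 c2@20, authorship 111....333..444..222
After op 6 (insert('b')): buffer="xbpbdehdxbpbxsxbpbkbxbpb" (len 24), cursors c1@4 c3@12 c4@18 c2@24, authorship 1111....3333..4444..2222
After op 7 (insert('b')): buffer="xbpbbdehdxbpbbxsxbpbbkbxbpbb" (len 28), cursors c1@5 c3@14 c4@21 c2@28, authorship 11111....33333..44444..22222
Authorship (.=original, N=cursor N): 1 1 1 1 1 . . . . 3 3 3 3 3 . . 4 4 4 4 4 . . 2 2 2 2 2
Index 2: author = 1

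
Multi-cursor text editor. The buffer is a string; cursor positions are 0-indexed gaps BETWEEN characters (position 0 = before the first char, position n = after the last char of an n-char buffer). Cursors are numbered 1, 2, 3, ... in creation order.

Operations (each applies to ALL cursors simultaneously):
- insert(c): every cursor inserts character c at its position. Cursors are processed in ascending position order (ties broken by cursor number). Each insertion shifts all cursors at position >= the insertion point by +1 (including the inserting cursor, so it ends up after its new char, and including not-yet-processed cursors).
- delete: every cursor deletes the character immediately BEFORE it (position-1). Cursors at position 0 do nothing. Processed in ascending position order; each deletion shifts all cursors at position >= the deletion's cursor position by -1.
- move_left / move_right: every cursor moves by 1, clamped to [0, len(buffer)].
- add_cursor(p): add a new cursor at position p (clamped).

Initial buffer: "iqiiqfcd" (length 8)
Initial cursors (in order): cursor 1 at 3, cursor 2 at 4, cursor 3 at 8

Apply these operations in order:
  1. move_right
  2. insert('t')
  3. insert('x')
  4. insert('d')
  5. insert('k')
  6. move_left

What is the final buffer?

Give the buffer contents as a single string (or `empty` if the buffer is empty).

After op 1 (move_right): buffer="iqiiqfcd" (len 8), cursors c1@4 c2@5 c3@8, authorship ........
After op 2 (insert('t')): buffer="iqiitqtfcdt" (len 11), cursors c1@5 c2@7 c3@11, authorship ....1.2...3
After op 3 (insert('x')): buffer="iqiitxqtxfcdtx" (len 14), cursors c1@6 c2@9 c3@14, authorship ....11.22...33
After op 4 (insert('d')): buffer="iqiitxdqtxdfcdtxd" (len 17), cursors c1@7 c2@11 c3@17, authorship ....111.222...333
After op 5 (insert('k')): buffer="iqiitxdkqtxdkfcdtxdk" (len 20), cursors c1@8 c2@13 c3@20, authorship ....1111.2222...3333
After op 6 (move_left): buffer="iqiitxdkqtxdkfcdtxdk" (len 20), cursors c1@7 c2@12 c3@19, authorship ....1111.2222...3333

Answer: iqiitxdkqtxdkfcdtxdk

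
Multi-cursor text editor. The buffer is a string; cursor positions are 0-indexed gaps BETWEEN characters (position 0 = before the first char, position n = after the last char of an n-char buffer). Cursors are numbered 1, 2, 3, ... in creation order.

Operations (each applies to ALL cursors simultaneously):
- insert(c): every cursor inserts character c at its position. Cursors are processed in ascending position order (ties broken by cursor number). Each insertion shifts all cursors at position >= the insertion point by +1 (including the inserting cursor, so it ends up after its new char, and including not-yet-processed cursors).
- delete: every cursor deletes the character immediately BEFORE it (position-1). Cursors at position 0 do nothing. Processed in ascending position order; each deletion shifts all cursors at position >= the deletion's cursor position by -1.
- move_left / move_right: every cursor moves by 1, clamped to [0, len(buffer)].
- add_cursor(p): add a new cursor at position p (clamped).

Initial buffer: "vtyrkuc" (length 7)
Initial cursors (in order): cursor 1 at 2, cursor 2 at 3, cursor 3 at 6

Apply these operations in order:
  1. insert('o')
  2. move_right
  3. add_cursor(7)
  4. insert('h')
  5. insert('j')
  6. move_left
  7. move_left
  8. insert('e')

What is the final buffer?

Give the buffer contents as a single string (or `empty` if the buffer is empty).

Answer: vtoyehjorehjkehjuocehj

Derivation:
After op 1 (insert('o')): buffer="vtoyorkuoc" (len 10), cursors c1@3 c2@5 c3@9, authorship ..1.2...3.
After op 2 (move_right): buffer="vtoyorkuoc" (len 10), cursors c1@4 c2@6 c3@10, authorship ..1.2...3.
After op 3 (add_cursor(7)): buffer="vtoyorkuoc" (len 10), cursors c1@4 c2@6 c4@7 c3@10, authorship ..1.2...3.
After op 4 (insert('h')): buffer="vtoyhorhkhuoch" (len 14), cursors c1@5 c2@8 c4@10 c3@14, authorship ..1.12.2.4.3.3
After op 5 (insert('j')): buffer="vtoyhjorhjkhjuochj" (len 18), cursors c1@6 c2@10 c4@13 c3@18, authorship ..1.112.22.44.3.33
After op 6 (move_left): buffer="vtoyhjorhjkhjuochj" (len 18), cursors c1@5 c2@9 c4@12 c3@17, authorship ..1.112.22.44.3.33
After op 7 (move_left): buffer="vtoyhjorhjkhjuochj" (len 18), cursors c1@4 c2@8 c4@11 c3@16, authorship ..1.112.22.44.3.33
After op 8 (insert('e')): buffer="vtoyehjorehjkehjuocehj" (len 22), cursors c1@5 c2@10 c4@14 c3@20, authorship ..1.1112.222.444.3.333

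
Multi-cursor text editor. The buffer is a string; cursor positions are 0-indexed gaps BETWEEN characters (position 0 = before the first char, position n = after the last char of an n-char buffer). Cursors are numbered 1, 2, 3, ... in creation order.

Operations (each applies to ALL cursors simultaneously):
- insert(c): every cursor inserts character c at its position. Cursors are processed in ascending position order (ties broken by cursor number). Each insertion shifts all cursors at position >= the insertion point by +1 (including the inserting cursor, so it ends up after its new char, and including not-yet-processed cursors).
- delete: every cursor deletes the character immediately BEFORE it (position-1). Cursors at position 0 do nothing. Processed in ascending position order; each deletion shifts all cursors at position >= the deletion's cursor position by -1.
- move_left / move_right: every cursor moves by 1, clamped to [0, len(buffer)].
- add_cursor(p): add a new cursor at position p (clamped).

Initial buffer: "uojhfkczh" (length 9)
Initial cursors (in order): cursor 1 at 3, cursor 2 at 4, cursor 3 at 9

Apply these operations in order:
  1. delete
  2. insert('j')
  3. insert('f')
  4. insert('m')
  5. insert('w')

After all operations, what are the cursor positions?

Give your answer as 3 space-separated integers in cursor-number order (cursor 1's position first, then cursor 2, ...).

Answer: 10 10 18

Derivation:
After op 1 (delete): buffer="uofkcz" (len 6), cursors c1@2 c2@2 c3@6, authorship ......
After op 2 (insert('j')): buffer="uojjfkczj" (len 9), cursors c1@4 c2@4 c3@9, authorship ..12....3
After op 3 (insert('f')): buffer="uojjfffkczjf" (len 12), cursors c1@6 c2@6 c3@12, authorship ..1212....33
After op 4 (insert('m')): buffer="uojjffmmfkczjfm" (len 15), cursors c1@8 c2@8 c3@15, authorship ..121212....333
After op 5 (insert('w')): buffer="uojjffmmwwfkczjfmw" (len 18), cursors c1@10 c2@10 c3@18, authorship ..12121212....3333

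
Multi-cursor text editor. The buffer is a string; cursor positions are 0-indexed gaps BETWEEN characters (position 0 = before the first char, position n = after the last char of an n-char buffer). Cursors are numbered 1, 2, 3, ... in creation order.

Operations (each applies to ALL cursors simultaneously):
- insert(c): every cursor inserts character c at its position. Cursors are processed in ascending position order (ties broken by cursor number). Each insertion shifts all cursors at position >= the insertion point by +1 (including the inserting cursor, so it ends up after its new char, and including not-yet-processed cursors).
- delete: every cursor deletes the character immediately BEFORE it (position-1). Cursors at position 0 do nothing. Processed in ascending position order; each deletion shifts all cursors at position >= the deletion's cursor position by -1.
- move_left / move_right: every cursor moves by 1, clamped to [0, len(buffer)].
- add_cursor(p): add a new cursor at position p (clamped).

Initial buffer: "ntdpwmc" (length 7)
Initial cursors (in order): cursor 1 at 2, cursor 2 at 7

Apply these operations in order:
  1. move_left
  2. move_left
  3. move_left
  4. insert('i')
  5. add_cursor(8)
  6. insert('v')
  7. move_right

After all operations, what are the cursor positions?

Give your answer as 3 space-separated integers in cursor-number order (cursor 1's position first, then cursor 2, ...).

Answer: 3 9 12

Derivation:
After op 1 (move_left): buffer="ntdpwmc" (len 7), cursors c1@1 c2@6, authorship .......
After op 2 (move_left): buffer="ntdpwmc" (len 7), cursors c1@0 c2@5, authorship .......
After op 3 (move_left): buffer="ntdpwmc" (len 7), cursors c1@0 c2@4, authorship .......
After op 4 (insert('i')): buffer="intdpiwmc" (len 9), cursors c1@1 c2@6, authorship 1....2...
After op 5 (add_cursor(8)): buffer="intdpiwmc" (len 9), cursors c1@1 c2@6 c3@8, authorship 1....2...
After op 6 (insert('v')): buffer="ivntdpivwmvc" (len 12), cursors c1@2 c2@8 c3@11, authorship 11....22..3.
After op 7 (move_right): buffer="ivntdpivwmvc" (len 12), cursors c1@3 c2@9 c3@12, authorship 11....22..3.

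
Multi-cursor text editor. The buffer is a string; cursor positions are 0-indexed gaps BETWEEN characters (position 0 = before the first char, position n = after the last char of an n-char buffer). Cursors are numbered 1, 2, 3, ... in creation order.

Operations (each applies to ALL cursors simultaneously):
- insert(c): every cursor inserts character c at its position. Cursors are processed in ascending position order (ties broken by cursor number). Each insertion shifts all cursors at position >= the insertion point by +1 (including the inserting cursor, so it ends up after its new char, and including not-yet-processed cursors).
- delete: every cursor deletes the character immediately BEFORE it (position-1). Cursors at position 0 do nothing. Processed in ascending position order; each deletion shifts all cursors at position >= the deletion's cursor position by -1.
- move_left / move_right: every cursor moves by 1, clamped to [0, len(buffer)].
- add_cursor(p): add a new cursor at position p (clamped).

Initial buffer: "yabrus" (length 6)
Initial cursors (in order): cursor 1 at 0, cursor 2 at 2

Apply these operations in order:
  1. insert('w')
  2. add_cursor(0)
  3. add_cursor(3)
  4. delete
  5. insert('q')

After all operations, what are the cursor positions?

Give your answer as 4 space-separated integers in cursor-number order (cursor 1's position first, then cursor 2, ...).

After op 1 (insert('w')): buffer="wyawbrus" (len 8), cursors c1@1 c2@4, authorship 1..2....
After op 2 (add_cursor(0)): buffer="wyawbrus" (len 8), cursors c3@0 c1@1 c2@4, authorship 1..2....
After op 3 (add_cursor(3)): buffer="wyawbrus" (len 8), cursors c3@0 c1@1 c4@3 c2@4, authorship 1..2....
After op 4 (delete): buffer="ybrus" (len 5), cursors c1@0 c3@0 c2@1 c4@1, authorship .....
After op 5 (insert('q')): buffer="qqyqqbrus" (len 9), cursors c1@2 c3@2 c2@5 c4@5, authorship 13.24....

Answer: 2 5 2 5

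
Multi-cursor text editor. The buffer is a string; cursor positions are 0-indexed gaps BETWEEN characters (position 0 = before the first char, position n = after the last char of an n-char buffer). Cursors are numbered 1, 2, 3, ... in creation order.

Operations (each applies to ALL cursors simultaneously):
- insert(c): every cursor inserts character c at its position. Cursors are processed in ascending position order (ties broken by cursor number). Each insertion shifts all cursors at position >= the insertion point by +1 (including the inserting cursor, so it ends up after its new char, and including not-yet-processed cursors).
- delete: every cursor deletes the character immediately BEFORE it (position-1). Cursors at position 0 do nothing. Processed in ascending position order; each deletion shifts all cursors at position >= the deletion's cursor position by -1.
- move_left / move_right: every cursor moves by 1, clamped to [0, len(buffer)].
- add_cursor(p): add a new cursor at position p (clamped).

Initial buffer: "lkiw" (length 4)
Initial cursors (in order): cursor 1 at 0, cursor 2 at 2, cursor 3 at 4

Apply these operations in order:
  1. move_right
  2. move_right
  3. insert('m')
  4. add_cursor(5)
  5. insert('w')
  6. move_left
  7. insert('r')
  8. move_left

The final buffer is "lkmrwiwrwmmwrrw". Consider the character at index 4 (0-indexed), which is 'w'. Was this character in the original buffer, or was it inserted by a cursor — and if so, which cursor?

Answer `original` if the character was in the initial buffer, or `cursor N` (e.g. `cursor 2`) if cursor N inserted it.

Answer: cursor 1

Derivation:
After op 1 (move_right): buffer="lkiw" (len 4), cursors c1@1 c2@3 c3@4, authorship ....
After op 2 (move_right): buffer="lkiw" (len 4), cursors c1@2 c2@4 c3@4, authorship ....
After op 3 (insert('m')): buffer="lkmiwmm" (len 7), cursors c1@3 c2@7 c3@7, authorship ..1..23
After op 4 (add_cursor(5)): buffer="lkmiwmm" (len 7), cursors c1@3 c4@5 c2@7 c3@7, authorship ..1..23
After op 5 (insert('w')): buffer="lkmwiwwmmww" (len 11), cursors c1@4 c4@7 c2@11 c3@11, authorship ..11..42323
After op 6 (move_left): buffer="lkmwiwwmmww" (len 11), cursors c1@3 c4@6 c2@10 c3@10, authorship ..11..42323
After op 7 (insert('r')): buffer="lkmrwiwrwmmwrrw" (len 15), cursors c1@4 c4@8 c2@14 c3@14, authorship ..111..44232233
After op 8 (move_left): buffer="lkmrwiwrwmmwrrw" (len 15), cursors c1@3 c4@7 c2@13 c3@13, authorship ..111..44232233
Authorship (.=original, N=cursor N): . . 1 1 1 . . 4 4 2 3 2 2 3 3
Index 4: author = 1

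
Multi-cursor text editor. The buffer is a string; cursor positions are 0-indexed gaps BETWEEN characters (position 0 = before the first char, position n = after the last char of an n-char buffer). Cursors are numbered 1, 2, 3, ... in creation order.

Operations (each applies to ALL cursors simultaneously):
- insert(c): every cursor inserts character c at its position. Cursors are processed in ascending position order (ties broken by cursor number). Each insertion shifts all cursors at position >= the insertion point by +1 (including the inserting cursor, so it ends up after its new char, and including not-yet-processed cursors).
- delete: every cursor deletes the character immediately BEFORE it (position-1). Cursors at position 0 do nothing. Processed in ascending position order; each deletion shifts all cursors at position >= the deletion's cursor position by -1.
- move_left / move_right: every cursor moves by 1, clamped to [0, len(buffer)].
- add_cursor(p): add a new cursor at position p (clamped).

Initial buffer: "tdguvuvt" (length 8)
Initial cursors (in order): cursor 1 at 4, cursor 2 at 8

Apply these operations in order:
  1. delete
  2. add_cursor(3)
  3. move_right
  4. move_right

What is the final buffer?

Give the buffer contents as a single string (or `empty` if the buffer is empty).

Answer: tdgvuv

Derivation:
After op 1 (delete): buffer="tdgvuv" (len 6), cursors c1@3 c2@6, authorship ......
After op 2 (add_cursor(3)): buffer="tdgvuv" (len 6), cursors c1@3 c3@3 c2@6, authorship ......
After op 3 (move_right): buffer="tdgvuv" (len 6), cursors c1@4 c3@4 c2@6, authorship ......
After op 4 (move_right): buffer="tdgvuv" (len 6), cursors c1@5 c3@5 c2@6, authorship ......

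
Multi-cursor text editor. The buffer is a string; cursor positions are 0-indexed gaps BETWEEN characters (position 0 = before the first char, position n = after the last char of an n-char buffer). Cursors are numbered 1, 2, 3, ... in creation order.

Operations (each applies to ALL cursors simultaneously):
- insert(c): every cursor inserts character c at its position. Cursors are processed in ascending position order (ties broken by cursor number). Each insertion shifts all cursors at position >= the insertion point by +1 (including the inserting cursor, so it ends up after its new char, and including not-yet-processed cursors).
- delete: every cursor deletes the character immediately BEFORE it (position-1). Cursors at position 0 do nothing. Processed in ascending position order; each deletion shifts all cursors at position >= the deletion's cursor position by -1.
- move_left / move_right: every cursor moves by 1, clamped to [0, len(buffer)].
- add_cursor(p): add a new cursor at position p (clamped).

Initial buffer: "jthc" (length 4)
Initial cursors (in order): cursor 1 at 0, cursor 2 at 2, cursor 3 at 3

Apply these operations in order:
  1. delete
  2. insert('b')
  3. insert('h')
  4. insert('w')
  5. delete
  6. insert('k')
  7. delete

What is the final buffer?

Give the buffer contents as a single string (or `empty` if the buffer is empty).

Answer: bhjbbhhc

Derivation:
After op 1 (delete): buffer="jc" (len 2), cursors c1@0 c2@1 c3@1, authorship ..
After op 2 (insert('b')): buffer="bjbbc" (len 5), cursors c1@1 c2@4 c3@4, authorship 1.23.
After op 3 (insert('h')): buffer="bhjbbhhc" (len 8), cursors c1@2 c2@7 c3@7, authorship 11.2323.
After op 4 (insert('w')): buffer="bhwjbbhhwwc" (len 11), cursors c1@3 c2@10 c3@10, authorship 111.232323.
After op 5 (delete): buffer="bhjbbhhc" (len 8), cursors c1@2 c2@7 c3@7, authorship 11.2323.
After op 6 (insert('k')): buffer="bhkjbbhhkkc" (len 11), cursors c1@3 c2@10 c3@10, authorship 111.232323.
After op 7 (delete): buffer="bhjbbhhc" (len 8), cursors c1@2 c2@7 c3@7, authorship 11.2323.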